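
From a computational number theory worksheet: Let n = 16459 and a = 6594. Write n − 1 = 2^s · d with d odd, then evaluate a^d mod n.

n − 1 = 16458 = 2^1 · 8229, so s = 1 and d = 8229.
6594^8229 mod 16459 = 41.

41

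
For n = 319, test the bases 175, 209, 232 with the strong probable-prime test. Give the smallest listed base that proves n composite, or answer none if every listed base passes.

175

n − 1 = 318 = 2^1 · 159, so s = 1 and d = 159.
Base 175: x_0 = 175^159 mod 319 = 175. x_0 ∉ {1, 318} and s = 1, so 175 is a Miller–Rabin witness and 319 is composite.
Base 209: x_0 = 209^159 mod 319 = 33. x_0 ∉ {1, 318} and s = 1, so 209 is a Miller–Rabin witness and 319 is composite.
Base 232: x_0 = 232^159 mod 319 = 232. x_0 ∉ {1, 318} and s = 1, so 232 is a Miller–Rabin witness and 319 is composite.
The smallest witness among the given bases is 175.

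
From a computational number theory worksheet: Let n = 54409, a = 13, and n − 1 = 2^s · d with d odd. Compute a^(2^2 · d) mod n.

1

n − 1 = 54408 = 2^3 · 6801, so s = 3 and d = 6801.
x_0 = 13^6801 mod 54409 = 8928.
x_1 = 8928^2 mod 54409 = 54408.
x_2 = 54408^2 mod 54409 = 1.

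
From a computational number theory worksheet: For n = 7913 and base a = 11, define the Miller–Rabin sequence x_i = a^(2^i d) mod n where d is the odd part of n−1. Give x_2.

n − 1 = 7912 = 2^3 · 989, so s = 3 and d = 989.
Repeated squaring mod 7913: 11^1 ≡ 11, 11^2 ≡ 121, 11^4 ≡ 6728, 11^8 ≡ 3624, 11^16 ≡ 5709, 11^32 ≡ 6947, 11^64 ≡ 7335, 11^128 ≡ 1738, 11^256 ≡ 5791, 11^512 ≡ 387.
989 = 512 + 256 + 128 + 64 + 16 + 8 + 4 + 1, so 11^989 ≡ 387·5791·1738·7335·5709·3624·6728·11 ≡ 29 (mod 7913).
x_0 = 29.
x_1 = 29^2 mod 7913 = 841.
x_2 = 841^2 mod 7913 = 3024.

3024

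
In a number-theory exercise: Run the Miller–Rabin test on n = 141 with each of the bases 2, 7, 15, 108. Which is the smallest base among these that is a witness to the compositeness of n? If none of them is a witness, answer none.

2

n − 1 = 140 = 2^2 · 35, so s = 2 and d = 35.
Base 2: x_0 = 2^35 mod 141 = 101. x_0 is neither 1 nor 140, so continue squaring. x_1 = 101^2 mod 141 = 49. Reached i = s−1 = 1 without hitting −1: 2 is a Miller–Rabin witness and 141 is composite.
Base 7: x_0 = 7^35 mod 141 = 64. x_0 is neither 1 nor 140, so continue squaring. x_1 = 64^2 mod 141 = 7. Reached i = s−1 = 1 without hitting −1: 7 is a Miller–Rabin witness and 141 is composite.
Base 15: x_0 = 15^35 mod 141 = 66. x_0 is neither 1 nor 140, so continue squaring. x_1 = 66^2 mod 141 = 126. Reached i = s−1 = 1 without hitting −1: 15 is a Miller–Rabin witness and 141 is composite.
Base 108: x_0 = 108^35 mod 141 = 72. x_0 is neither 1 nor 140, so continue squaring. x_1 = 72^2 mod 141 = 108. Reached i = s−1 = 1 without hitting −1: 108 is a Miller–Rabin witness and 141 is composite.
The smallest witness among the given bases is 2.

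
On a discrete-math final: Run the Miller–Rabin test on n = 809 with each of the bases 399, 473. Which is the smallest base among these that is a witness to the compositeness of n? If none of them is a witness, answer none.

none

n − 1 = 808 = 2^3 · 101, so s = 3 and d = 101.
Base 399: x_0 = 399^101 mod 809 = 570. x_0 is neither 1 nor 808, so continue squaring. x_1 = 570^2 mod 809 = 491. x_2 = 491^2 mod 809 = 808. x_2 ≡ −1, so 399 is not a witness.
Base 473: x_0 = 473^101 mod 809 = 570. x_0 is neither 1 nor 808, so continue squaring. x_1 = 570^2 mod 809 = 491. x_2 = 491^2 mod 809 = 808. x_2 ≡ −1, so 473 is not a witness.
No listed base is a witness for 809.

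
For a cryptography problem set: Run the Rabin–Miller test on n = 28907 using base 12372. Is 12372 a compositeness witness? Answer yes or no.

yes

n − 1 = 28906 = 2^1 · 14453, so s = 1 and d = 14453.
x_0 = 12372^14453 mod 28907 = 25048.
x_0 ∉ {1, 28906} and s = 1, so 12372 is a Miller–Rabin witness and 28907 is composite.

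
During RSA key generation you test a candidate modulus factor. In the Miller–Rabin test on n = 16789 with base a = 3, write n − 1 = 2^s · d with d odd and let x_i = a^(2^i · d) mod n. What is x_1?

15670

n − 1 = 16788 = 2^2 · 4197, so s = 2 and d = 4197.
By repeated squaring, 3^4197 ≡ 4612 (mod 16789).
x_0 = 4612.
x_1 = 4612^2 mod 16789 = 15670.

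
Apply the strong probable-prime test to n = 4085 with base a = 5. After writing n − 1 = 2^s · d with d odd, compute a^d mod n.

3000

n − 1 = 4084 = 2^2 · 1021, so s = 2 and d = 1021.
5^1021 mod 4085 = 3000.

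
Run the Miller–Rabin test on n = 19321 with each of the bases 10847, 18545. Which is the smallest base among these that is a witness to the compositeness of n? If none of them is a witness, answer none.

18545

n − 1 = 19320 = 2^3 · 2415, so s = 3 and d = 2415.
Base 10847: x_0 = 10847^2415 mod 19321 = 1. x_0 = 1, so 10847 is not a witness.
Base 18545: x_0 = 18545^2415 mod 19321 = 15150. x_0 is neither 1 nor 19320, so continue squaring. x_1 = 15150^2 mod 19321 = 8341. x_2 = 8341^2 mod 19321 = 16681. Reached i = s−1 = 2 without hitting −1: 18545 is a Miller–Rabin witness and 19321 is composite.
The smallest witness among the given bases is 18545.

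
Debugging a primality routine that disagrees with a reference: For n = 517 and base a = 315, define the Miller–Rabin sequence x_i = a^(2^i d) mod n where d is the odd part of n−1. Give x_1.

97

n − 1 = 516 = 2^2 · 129, so s = 2 and d = 129.
x_0 = 315^129 mod 517 = 129.
x_1 = 129^2 mod 517 = 97.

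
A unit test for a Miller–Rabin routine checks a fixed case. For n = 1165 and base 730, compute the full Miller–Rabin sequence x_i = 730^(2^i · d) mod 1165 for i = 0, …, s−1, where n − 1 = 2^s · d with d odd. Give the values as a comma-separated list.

435, 495

n − 1 = 1164 = 2^2 · 291, so s = 2 and d = 291.
x_0 = 730^291 mod 1165 = 435.
x_1 = 435^2 mod 1165 = 495.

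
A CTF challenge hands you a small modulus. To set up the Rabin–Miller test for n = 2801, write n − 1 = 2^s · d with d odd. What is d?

Halving: 2800 → 1400 → 700 → 350 → 175; 175 is odd.
So 2800 = 2^4 · 175.

175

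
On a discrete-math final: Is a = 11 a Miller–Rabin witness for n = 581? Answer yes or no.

yes

n − 1 = 580 = 2^2 · 145, so s = 2 and d = 145.
x_0 = 11^145 mod 581 = 319.
x_0 is neither 1 nor 580, so continue squaring.
x_1 = 319^2 mod 581 = 86.
Reached i = s−1 = 1 without hitting −1: 11 is a Miller–Rabin witness and 581 is composite.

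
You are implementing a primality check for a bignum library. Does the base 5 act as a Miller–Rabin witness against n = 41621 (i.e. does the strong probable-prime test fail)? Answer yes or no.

no

n − 1 = 41620 = 2^2 · 10405, so s = 2 and d = 10405.
Repeated squaring mod 41621: 5^1 ≡ 5, 5^2 ≡ 25, 5^4 ≡ 625, 5^8 ≡ 16036, 5^16 ≡ 18758, 5^32 ≡ 40251, 5^64 ≡ 3955, 5^128 ≡ 34150, 5^256 ≡ 2080, 5^512 ≡ 39437, 5^1024 ≡ 25062, 5^2048 ≡ 1333, 5^4096 ≡ 28807, 5^8192 ≡ 3751.
10405 = 8192 + 2048 + 128 + 32 + 4 + 1, so 5^10405 ≡ 3751·1333·34150·40251·625·5 ≡ 41620 (mod 41621).
x_0 = 5^10405 mod 41621 = 41620.
x_0 = 41620 ≡ −1, so 5 is not a witness.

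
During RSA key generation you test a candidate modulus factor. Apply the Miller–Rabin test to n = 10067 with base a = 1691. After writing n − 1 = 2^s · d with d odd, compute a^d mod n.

n − 1 = 10066 = 2^1 · 5033, so s = 1 and d = 5033.
Repeated squaring mod 10067: 1691^1 ≡ 1691, 1691^2 ≡ 453, 1691^4 ≡ 3869, 1691^8 ≡ 9599, 1691^16 ≡ 7617, 1691^32 ≡ 2568, 1691^64 ≡ 739, 1691^128 ≡ 2503, 1691^256 ≡ 3335, 1691^512 ≡ 8257, 1691^1024 ≡ 4325, 1691^2048 ≡ 1139, 1691^4096 ≡ 8745.
5033 = 4096 + 512 + 256 + 128 + 32 + 8 + 1, so 1691^5033 ≡ 8745·8257·3335·2503·2568·9599·1691 ≡ 10066 (mod 10067).

10066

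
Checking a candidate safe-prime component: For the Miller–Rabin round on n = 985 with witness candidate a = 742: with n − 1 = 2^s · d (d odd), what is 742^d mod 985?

n − 1 = 984 = 2^3 · 123, so s = 3 and d = 123.
By repeated squaring, 742^123 ≡ 973 (mod 985).

973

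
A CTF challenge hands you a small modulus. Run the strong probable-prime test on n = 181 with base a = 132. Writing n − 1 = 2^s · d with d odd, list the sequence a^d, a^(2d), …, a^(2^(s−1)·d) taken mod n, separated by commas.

1, 1

n − 1 = 180 = 2^2 · 45, so s = 2 and d = 45.
x_0 = 132^45 mod 181 = 1.
x_1 = 1^2 mod 181 = 1.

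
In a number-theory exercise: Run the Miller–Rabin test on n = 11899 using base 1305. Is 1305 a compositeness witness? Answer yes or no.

no

n − 1 = 11898 = 2^1 · 5949, so s = 1 and d = 5949.
Repeated squaring mod 11899: 1305^1 ≡ 1305, 1305^2 ≡ 1468, 1305^4 ≡ 1305, 1305^8 ≡ 1468, 1305^16 ≡ 1305, 1305^32 ≡ 1468, 1305^64 ≡ 1305, 1305^128 ≡ 1468, 1305^256 ≡ 1305, 1305^512 ≡ 1468, 1305^1024 ≡ 1305, 1305^2048 ≡ 1468, 1305^4096 ≡ 1305.
5949 = 4096 + 1024 + 512 + 256 + 32 + 16 + 8 + 4 + 1, so 1305^5949 ≡ 1305·1305·1468·1305·1468·1305·1468·1305·1305 ≡ 1 (mod 11899).
x_0 = 1305^5949 mod 11899 = 1.
x_0 = 1, so 1305 is not a witness.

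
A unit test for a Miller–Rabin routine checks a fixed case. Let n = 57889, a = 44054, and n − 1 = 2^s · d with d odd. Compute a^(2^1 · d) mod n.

n − 1 = 57888 = 2^5 · 1809, so s = 5 and d = 1809.
Repeated squaring mod 57889: 44054^1 ≡ 44054, 44054^2 ≡ 26191, 44054^4 ≡ 41720, 44054^8 ≡ 9837, 44054^16 ≡ 34050, 44054^32 ≡ 1608, 44054^64 ≡ 38548, 44054^128 ≡ 53452, 44054^256 ≡ 4709, 44054^512 ≡ 3194, 44054^1024 ≡ 13172.
1809 = 1024 + 512 + 256 + 16 + 1, so 44054^1809 ≡ 13172·3194·4709·34050·44054 ≡ 2144 (mod 57889).
x_0 = 2144.
x_1 = 2144^2 mod 57889 = 23505.

23505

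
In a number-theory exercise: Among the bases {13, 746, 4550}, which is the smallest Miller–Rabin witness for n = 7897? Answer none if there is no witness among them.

n − 1 = 7896 = 2^3 · 987, so s = 3 and d = 987.
Base 13: x_0 = 13^987 mod 7897 = 5137. x_0 is neither 1 nor 7896, so continue squaring. x_1 = 5137^2 mod 7897 = 4892. x_2 = 4892^2 mod 7897 = 3754. Reached i = s−1 = 2 without hitting −1: 13 is a Miller–Rabin witness and 7897 is composite.
Base 746: x_0 = 746^987 mod 7897 = 1789. x_0 is neither 1 nor 7896, so continue squaring. x_1 = 1789^2 mod 7897 = 2236. x_2 = 2236^2 mod 7897 = 895. Reached i = s−1 = 2 without hitting −1: 746 is a Miller–Rabin witness and 7897 is composite.
Base 4550: x_0 = 4550^987 mod 7897 = 3107. x_0 is neither 1 nor 7896, so continue squaring. x_1 = 3107^2 mod 7897 = 3315. x_2 = 3315^2 mod 7897 = 4498. Reached i = s−1 = 2 without hitting −1: 4550 is a Miller–Rabin witness and 7897 is composite.
The smallest witness among the given bases is 13.

13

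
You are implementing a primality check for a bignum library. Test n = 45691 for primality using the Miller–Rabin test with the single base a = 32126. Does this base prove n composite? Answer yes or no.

no

n − 1 = 45690 = 2^1 · 22845, so s = 1 and d = 22845.
x_0 = 32126^22845 mod 45691 = 1.
x_0 = 1, so 32126 is not a witness.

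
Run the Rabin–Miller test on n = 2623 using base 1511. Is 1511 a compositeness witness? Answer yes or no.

no

n − 1 = 2622 = 2^1 · 1311, so s = 1 and d = 1311.
x_0 = 1511^1311 mod 2623 = 1.
x_0 = 1, so 1511 is not a witness.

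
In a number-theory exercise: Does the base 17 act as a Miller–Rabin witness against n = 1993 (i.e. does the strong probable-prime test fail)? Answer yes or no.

no

n − 1 = 1992 = 2^3 · 249, so s = 3 and d = 249.
x_0 = 17^249 mod 1993 = 834.
x_0 is neither 1 nor 1992, so continue squaring.
x_1 = 834^2 mod 1993 = 1992.
x_1 ≡ −1, so 17 is not a witness.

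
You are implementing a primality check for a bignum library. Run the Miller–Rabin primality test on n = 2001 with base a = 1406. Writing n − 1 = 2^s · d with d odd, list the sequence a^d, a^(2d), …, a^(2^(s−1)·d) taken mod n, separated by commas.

n − 1 = 2000 = 2^4 · 125, so s = 4 and d = 125.
x_0 = 1406^125 mod 2001 = 1829.
x_1 = 1829^2 mod 2001 = 1570.
x_2 = 1570^2 mod 2001 = 1669.
x_3 = 1669^2 mod 2001 = 169.

1829, 1570, 1669, 169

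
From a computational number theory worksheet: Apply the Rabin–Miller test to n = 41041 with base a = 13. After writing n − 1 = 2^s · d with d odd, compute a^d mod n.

1924

n − 1 = 41040 = 2^4 · 2565, so s = 4 and d = 2565.
Repeated squaring mod 41041: 13^1 ≡ 13, 13^2 ≡ 169, 13^4 ≡ 28561, 13^8 ≡ 40846, 13^16 ≡ 38025, 13^32 ≡ 26195, 13^64 ≡ 13546, 13^128 ≡ 40846, 13^256 ≡ 38025, 13^512 ≡ 26195, 13^1024 ≡ 13546, 13^2048 ≡ 40846.
2565 = 2048 + 512 + 4 + 1, so 13^2565 ≡ 40846·26195·28561·13 ≡ 1924 (mod 41041).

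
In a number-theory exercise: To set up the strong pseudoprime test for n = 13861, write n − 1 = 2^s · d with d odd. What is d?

Halving: 13860 → 6930 → 3465; 3465 is odd.
So 13860 = 2^2 · 3465.

3465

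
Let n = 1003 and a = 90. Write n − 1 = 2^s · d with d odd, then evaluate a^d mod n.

82

n − 1 = 1002 = 2^1 · 501, so s = 1 and d = 501.
90^501 mod 1003 = 82.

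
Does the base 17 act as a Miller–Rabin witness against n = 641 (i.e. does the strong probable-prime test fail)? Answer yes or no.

n − 1 = 640 = 2^7 · 5, so s = 7 and d = 5.
By repeated squaring, 17^5 ≡ 42 (mod 641).
x_0 = 17^5 mod 641 = 42.
x_0 is neither 1 nor 640, so continue squaring.
x_1 = 42^2 mod 641 = 482.
x_2 = 482^2 mod 641 = 282.
x_3 = 282^2 mod 641 = 40.
x_4 = 40^2 mod 641 = 318.
x_5 = 318^2 mod 641 = 487.
x_6 = 487^2 mod 641 = 640.
x_6 ≡ −1, so 17 is not a witness.

no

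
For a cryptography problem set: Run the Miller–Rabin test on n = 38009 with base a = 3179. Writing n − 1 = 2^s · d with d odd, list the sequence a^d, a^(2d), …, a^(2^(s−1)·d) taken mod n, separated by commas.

18268, 804, 263

n − 1 = 38008 = 2^3 · 4751, so s = 3 and d = 4751.
x_0 = 3179^4751 mod 38009 = 18268.
x_1 = 18268^2 mod 38009 = 804.
x_2 = 804^2 mod 38009 = 263.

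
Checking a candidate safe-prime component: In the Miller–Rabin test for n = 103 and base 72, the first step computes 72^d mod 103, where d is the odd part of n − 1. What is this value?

n − 1 = 102 = 2^1 · 51, so s = 1 and d = 51.
72^51 mod 103 = 1.

1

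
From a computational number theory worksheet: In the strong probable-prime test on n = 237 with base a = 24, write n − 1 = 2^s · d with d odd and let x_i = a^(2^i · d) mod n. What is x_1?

n − 1 = 236 = 2^2 · 59, so s = 2 and d = 59.
Repeated squaring mod 237: 24^1 ≡ 24, 24^2 ≡ 102, 24^4 ≡ 213, 24^8 ≡ 102, 24^16 ≡ 213, 24^32 ≡ 102.
59 = 32 + 16 + 8 + 2 + 1, so 24^59 ≡ 102·213·102·102·24 ≡ 135 (mod 237).
x_0 = 135.
x_1 = 135^2 mod 237 = 213.

213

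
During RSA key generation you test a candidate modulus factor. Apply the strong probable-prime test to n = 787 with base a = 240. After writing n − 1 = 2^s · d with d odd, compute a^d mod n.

n − 1 = 786 = 2^1 · 393, so s = 1 and d = 393.
Repeated squaring mod 787: 240^1 ≡ 240, 240^2 ≡ 149, 240^4 ≡ 165, 240^8 ≡ 467, 240^16 ≡ 90, 240^32 ≡ 230, 240^64 ≡ 171, 240^128 ≡ 122, 240^256 ≡ 718.
393 = 256 + 128 + 8 + 1, so 240^393 ≡ 718·122·467·240 ≡ 1 (mod 787).

1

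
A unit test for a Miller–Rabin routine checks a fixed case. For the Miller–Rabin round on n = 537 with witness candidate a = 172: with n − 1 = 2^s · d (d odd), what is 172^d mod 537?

289

n − 1 = 536 = 2^3 · 67, so s = 3 and d = 67.
172^67 mod 537 = 289.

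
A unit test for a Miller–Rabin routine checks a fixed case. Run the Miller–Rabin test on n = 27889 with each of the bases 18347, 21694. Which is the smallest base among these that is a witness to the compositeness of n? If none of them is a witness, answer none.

n − 1 = 27888 = 2^4 · 1743, so s = 4 and d = 1743.
Base 18347: x_0 = 18347^1743 mod 27889 = 1. x_0 = 1, so 18347 is not a witness.
Base 21694: x_0 = 21694^1743 mod 27889 = 23880. x_0 is neither 1 nor 27888, so continue squaring. x_1 = 23880^2 mod 27889 = 8017. x_2 = 8017^2 mod 27889 = 16033. x_3 = 16033^2 mod 27889 = 4176. Reached i = s−1 = 3 without hitting −1: 21694 is a Miller–Rabin witness and 27889 is composite.
The smallest witness among the given bases is 21694.

21694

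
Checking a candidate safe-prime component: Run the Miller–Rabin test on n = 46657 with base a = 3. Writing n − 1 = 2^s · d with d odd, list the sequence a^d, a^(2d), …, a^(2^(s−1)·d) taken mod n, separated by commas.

19683, 27418, 9140, 23570, 1, 1

n − 1 = 46656 = 2^6 · 729, so s = 6 and d = 729.
x_0 = 3^729 mod 46657 = 19683.
x_1 = 19683^2 mod 46657 = 27418.
x_2 = 27418^2 mod 46657 = 9140.
x_3 = 9140^2 mod 46657 = 23570.
x_4 = 23570^2 mod 46657 = 1.
x_5 = 1^2 mod 46657 = 1.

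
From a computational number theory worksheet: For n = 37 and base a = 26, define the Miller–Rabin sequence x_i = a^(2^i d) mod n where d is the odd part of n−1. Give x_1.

1

n − 1 = 36 = 2^2 · 9, so s = 2 and d = 9.
x_0 = 26^9 mod 37 = 1.
x_1 = 1^2 mod 37 = 1.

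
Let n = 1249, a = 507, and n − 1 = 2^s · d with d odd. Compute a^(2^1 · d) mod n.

n − 1 = 1248 = 2^5 · 39, so s = 5 and d = 39.
x_0 = 507^39 mod 1249 = 695.
x_1 = 695^2 mod 1249 = 911.

911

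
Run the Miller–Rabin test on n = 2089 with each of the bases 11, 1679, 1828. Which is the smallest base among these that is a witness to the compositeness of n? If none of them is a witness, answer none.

n − 1 = 2088 = 2^3 · 261, so s = 3 and d = 261.
Base 11: x_0 = 11^261 mod 2089 = 84. x_0 is neither 1 nor 2088, so continue squaring. x_1 = 84^2 mod 2089 = 789. x_2 = 789^2 mod 2089 = 2088. x_2 ≡ −1, so 11 is not a witness.
Base 1679: x_0 = 1679^261 mod 2089 = 1300. x_0 is neither 1 nor 2088, so continue squaring. x_1 = 1300^2 mod 2089 = 2088. x_1 ≡ −1, so 1679 is not a witness.
Base 1828: x_0 = 1828^261 mod 2089 = 1. x_0 = 1, so 1828 is not a witness.
No listed base is a witness for 2089.

none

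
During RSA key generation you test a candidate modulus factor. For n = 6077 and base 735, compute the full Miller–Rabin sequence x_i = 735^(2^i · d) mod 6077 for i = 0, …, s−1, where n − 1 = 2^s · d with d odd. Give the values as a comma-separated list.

n − 1 = 6076 = 2^2 · 1519, so s = 2 and d = 1519.
x_0 = 735^1519 mod 6077 = 3326.
x_1 = 3326^2 mod 6077 = 2136.

3326, 2136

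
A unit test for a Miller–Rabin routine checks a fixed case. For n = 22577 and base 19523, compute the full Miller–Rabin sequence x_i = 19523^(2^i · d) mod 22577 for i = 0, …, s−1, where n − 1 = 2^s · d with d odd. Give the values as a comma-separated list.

n − 1 = 22576 = 2^4 · 1411, so s = 4 and d = 1411.
x_0 = 19523^1411 mod 22577 = 1588.
x_1 = 1588^2 mod 22577 = 15697.
x_2 = 15697^2 mod 22577 = 13008.
x_3 = 13008^2 mod 22577 = 16026.

1588, 15697, 13008, 16026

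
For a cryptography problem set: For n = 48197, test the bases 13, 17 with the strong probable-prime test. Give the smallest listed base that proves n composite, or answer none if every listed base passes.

n − 1 = 48196 = 2^2 · 12049, so s = 2 and d = 12049.
Base 13: x_0 = 13^12049 mod 48197 = 18693. x_0 is neither 1 nor 48196, so continue squaring. x_1 = 18693^2 mod 48197 = 48196. x_1 ≡ −1, so 13 is not a witness.
Base 17: x_0 = 17^12049 mod 48197 = 48196. x_0 = 48196 ≡ −1, so 17 is not a witness.
No listed base is a witness for 48197.

none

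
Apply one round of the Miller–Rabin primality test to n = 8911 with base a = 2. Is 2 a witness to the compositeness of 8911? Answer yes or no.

n − 1 = 8910 = 2^1 · 4455, so s = 1 and d = 4455.
Repeated squaring mod 8911: 2^1 ≡ 2, 2^2 ≡ 4, 2^4 ≡ 16, 2^8 ≡ 256, 2^16 ≡ 3159, 2^32 ≡ 7872, 2^64 ≡ 1290, 2^128 ≡ 6654, 2^256 ≡ 5868, 2^512 ≡ 1320, 2^1024 ≡ 4755, 2^2048 ≡ 2818, 2^4096 ≡ 1423.
4455 = 4096 + 256 + 64 + 32 + 4 + 2 + 1, so 2^4455 ≡ 1423·5868·1290·7872·16·4·2 ≡ 6364 (mod 8911).
x_0 = 2^4455 mod 8911 = 6364.
x_0 ∉ {1, 8910} and s = 1, so 2 is a Miller–Rabin witness and 8911 is composite.

yes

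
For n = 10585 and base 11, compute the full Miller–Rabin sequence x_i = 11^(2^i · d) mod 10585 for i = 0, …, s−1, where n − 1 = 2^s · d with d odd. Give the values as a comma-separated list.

n − 1 = 10584 = 2^3 · 1323, so s = 3 and d = 1323.
x_0 = 11^1323 mod 10585 = 7436.
x_1 = 7436^2 mod 10585 = 8641.
x_2 = 8641^2 mod 10585 = 291.

7436, 8641, 291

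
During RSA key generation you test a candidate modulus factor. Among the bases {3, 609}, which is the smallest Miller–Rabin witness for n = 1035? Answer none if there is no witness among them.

3

n − 1 = 1034 = 2^1 · 517, so s = 1 and d = 517.
Base 3: x_0 = 3^517 mod 1035 = 783. x_0 ∉ {1, 1034} and s = 1, so 3 is a Miller–Rabin witness and 1035 is composite.
Base 609: x_0 = 609^517 mod 1035 = 459. x_0 ∉ {1, 1034} and s = 1, so 609 is a Miller–Rabin witness and 1035 is composite.
The smallest witness among the given bases is 3.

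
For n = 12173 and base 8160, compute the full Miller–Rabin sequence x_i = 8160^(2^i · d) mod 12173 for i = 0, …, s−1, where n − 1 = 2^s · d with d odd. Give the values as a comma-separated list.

n − 1 = 12172 = 2^2 · 3043, so s = 2 and d = 3043.
x_0 = 8160^3043 mod 12173 = 5493.
x_1 = 5493^2 mod 12173 = 8355.

5493, 8355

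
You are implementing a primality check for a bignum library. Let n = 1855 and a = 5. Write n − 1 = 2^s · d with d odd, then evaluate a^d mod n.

n − 1 = 1854 = 2^1 · 927, so s = 1 and d = 927.
By repeated squaring, 5^927 ≡ 1525 (mod 1855).

1525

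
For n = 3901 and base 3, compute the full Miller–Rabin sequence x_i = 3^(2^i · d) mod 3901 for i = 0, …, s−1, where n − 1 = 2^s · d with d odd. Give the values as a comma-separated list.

n − 1 = 3900 = 2^2 · 975, so s = 2 and d = 975.
x_0 = 3^975 mod 3901 = 3327.
x_1 = 3327^2 mod 3901 = 1792.

3327, 1792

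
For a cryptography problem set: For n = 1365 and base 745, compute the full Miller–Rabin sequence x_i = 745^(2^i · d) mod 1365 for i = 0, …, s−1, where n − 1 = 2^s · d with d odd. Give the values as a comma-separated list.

n − 1 = 1364 = 2^2 · 341, so s = 2 and d = 341.
x_0 = 745^341 mod 1365 = 985.
x_1 = 985^2 mod 1365 = 1075.

985, 1075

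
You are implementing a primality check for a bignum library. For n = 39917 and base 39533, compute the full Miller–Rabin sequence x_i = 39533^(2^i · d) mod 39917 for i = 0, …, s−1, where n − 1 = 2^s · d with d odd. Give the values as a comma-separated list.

n − 1 = 39916 = 2^2 · 9979, so s = 2 and d = 9979.
x_0 = 39533^9979 mod 39917 = 23273.
x_1 = 23273^2 mod 39917 = 38673.

23273, 38673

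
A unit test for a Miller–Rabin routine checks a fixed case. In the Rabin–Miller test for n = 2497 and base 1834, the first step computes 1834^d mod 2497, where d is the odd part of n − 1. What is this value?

n − 1 = 2496 = 2^6 · 39, so s = 6 and d = 39.
1834^39 mod 2497 = 1140.

1140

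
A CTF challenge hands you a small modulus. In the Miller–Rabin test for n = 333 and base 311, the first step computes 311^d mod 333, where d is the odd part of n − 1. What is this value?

56

n − 1 = 332 = 2^2 · 83, so s = 2 and d = 83.
Repeated squaring mod 333: 311^1 ≡ 311, 311^2 ≡ 151, 311^4 ≡ 157, 311^8 ≡ 7, 311^16 ≡ 49, 311^32 ≡ 70, 311^64 ≡ 238.
83 = 64 + 16 + 2 + 1, so 311^83 ≡ 238·49·151·311 ≡ 56 (mod 333).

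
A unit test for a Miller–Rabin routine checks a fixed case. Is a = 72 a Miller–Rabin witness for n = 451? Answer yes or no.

no

n − 1 = 450 = 2^1 · 225, so s = 1 and d = 225.
x_0 = 72^225 mod 451 = 450.
x_0 = 450 ≡ −1, so 72 is not a witness.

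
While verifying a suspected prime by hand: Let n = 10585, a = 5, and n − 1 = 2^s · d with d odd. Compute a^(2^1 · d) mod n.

8295

n − 1 = 10584 = 2^3 · 1323, so s = 3 and d = 1323.
Repeated squaring mod 10585: 5^1 ≡ 5, 5^2 ≡ 25, 5^4 ≡ 625, 5^8 ≡ 9565, 5^16 ≡ 3070, 5^32 ≡ 4250, 5^64 ≡ 4490, 5^128 ≡ 6260, 5^256 ≡ 1930, 5^512 ≡ 9565, 5^1024 ≡ 3070.
1323 = 1024 + 256 + 32 + 8 + 2 + 1, so 5^1323 ≡ 3070·1930·4250·9565·25·5 ≡ 9395 (mod 10585).
x_0 = 9395.
x_1 = 9395^2 mod 10585 = 8295.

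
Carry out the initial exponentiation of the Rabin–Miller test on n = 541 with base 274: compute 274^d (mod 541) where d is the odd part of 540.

n − 1 = 540 = 2^2 · 135, so s = 2 and d = 135.
Repeated squaring mod 541: 274^1 ≡ 274, 274^2 ≡ 418, 274^4 ≡ 522, 274^8 ≡ 361, 274^16 ≡ 481, 274^32 ≡ 354, 274^64 ≡ 345, 274^128 ≡ 5.
135 = 128 + 4 + 2 + 1, so 274^135 ≡ 5·522·418·274 ≡ 52 (mod 541).

52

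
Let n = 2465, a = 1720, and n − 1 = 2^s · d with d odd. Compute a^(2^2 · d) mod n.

n − 1 = 2464 = 2^5 · 77, so s = 5 and d = 77.
Repeated squaring mod 2465: 1720^1 ≡ 1720, 1720^2 ≡ 400, 1720^4 ≡ 2240, 1720^8 ≡ 1325, 1720^16 ≡ 545, 1720^32 ≡ 1225, 1720^64 ≡ 1905.
77 = 64 + 8 + 4 + 1, so 1720^77 ≡ 1905·1325·2240·1720 ≡ 2290 (mod 2465).
x_0 = 2290.
x_1 = 2290^2 mod 2465 = 1045.
x_2 = 1045^2 mod 2465 = 30.

30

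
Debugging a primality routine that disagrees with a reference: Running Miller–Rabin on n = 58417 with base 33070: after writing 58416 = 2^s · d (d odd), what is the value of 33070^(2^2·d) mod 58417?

n − 1 = 58416 = 2^4 · 3651, so s = 4 and d = 3651.
Repeated squaring mod 58417: 33070^1 ≡ 33070, 33070^2 ≡ 243, 33070^4 ≡ 632, 33070^8 ≡ 48922, 33070^16 ≡ 17594, 33070^32 ≡ 55570, 33070^64 ≡ 43863, 33070^128 ≡ 57291, 33070^256 ≡ 41119, 33070^512 ≡ 8930, 33070^1024 ≡ 5695, 33070^2048 ≡ 11590.
3651 = 2048 + 1024 + 512 + 64 + 2 + 1, so 33070^3651 ≡ 11590·5695·8930·43863·243·33070 ≡ 45883 (mod 58417).
x_0 = 45883.
x_1 = 45883^2 mod 58417 = 17843.
x_2 = 17843^2 mod 58417 = 58416.

58416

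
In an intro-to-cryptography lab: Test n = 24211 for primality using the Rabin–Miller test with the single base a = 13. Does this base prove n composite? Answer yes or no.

n − 1 = 24210 = 2^1 · 12105, so s = 1 and d = 12105.
x_0 = 13^12105 mod 24211 = 16708.
x_0 ∉ {1, 24210} and s = 1, so 13 is a Miller–Rabin witness and 24211 is composite.

yes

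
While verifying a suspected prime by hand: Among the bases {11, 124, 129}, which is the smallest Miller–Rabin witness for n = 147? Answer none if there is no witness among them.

n − 1 = 146 = 2^1 · 73, so s = 1 and d = 73.
Base 11: x_0 = 11^73 mod 147 = 95. x_0 ∉ {1, 146} and s = 1, so 11 is a Miller–Rabin witness and 147 is composite.
Base 124: x_0 = 124^73 mod 147 = 40. x_0 ∉ {1, 146} and s = 1, so 124 is a Miller–Rabin witness and 147 is composite.
Base 129: x_0 = 129^73 mod 147 = 129. x_0 ∉ {1, 146} and s = 1, so 129 is a Miller–Rabin witness and 147 is composite.
The smallest witness among the given bases is 11.

11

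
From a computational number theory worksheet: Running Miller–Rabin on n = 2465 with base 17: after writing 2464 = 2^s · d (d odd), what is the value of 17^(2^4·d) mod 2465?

n − 1 = 2464 = 2^5 · 77, so s = 5 and d = 77.
x_0 = 17^77 mod 2465 = 17.
x_1 = 17^2 mod 2465 = 289.
x_2 = 289^2 mod 2465 = 2176.
x_3 = 2176^2 mod 2465 = 2176.
x_4 = 2176^2 mod 2465 = 2176.

2176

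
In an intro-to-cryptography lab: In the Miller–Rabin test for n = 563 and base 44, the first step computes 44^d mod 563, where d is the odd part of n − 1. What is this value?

1

n − 1 = 562 = 2^1 · 281, so s = 1 and d = 281.
Repeated squaring mod 563: 44^1 ≡ 44, 44^2 ≡ 247, 44^4 ≡ 205, 44^8 ≡ 363, 44^16 ≡ 27, 44^32 ≡ 166, 44^64 ≡ 532, 44^128 ≡ 398, 44^256 ≡ 201.
281 = 256 + 16 + 8 + 1, so 44^281 ≡ 201·27·363·44 ≡ 1 (mod 563).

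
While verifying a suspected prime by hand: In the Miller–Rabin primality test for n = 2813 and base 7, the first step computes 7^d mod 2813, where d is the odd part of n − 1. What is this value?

n − 1 = 2812 = 2^2 · 703, so s = 2 and d = 703.
Repeated squaring mod 2813: 7^1 ≡ 7, 7^2 ≡ 49, 7^4 ≡ 2401, 7^8 ≡ 964, 7^16 ≡ 1006, 7^32 ≡ 2169, 7^64 ≡ 1225, 7^128 ≡ 1296, 7^256 ≡ 255, 7^512 ≡ 326.
703 = 512 + 128 + 32 + 16 + 8 + 4 + 2 + 1, so 7^703 ≡ 326·1296·2169·1006·964·2401·49·7 ≡ 2721 (mod 2813).

2721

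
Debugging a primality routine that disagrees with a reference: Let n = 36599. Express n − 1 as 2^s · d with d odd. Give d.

Halving: 36598 → 18299; 18299 is odd.
So 36598 = 2^1 · 18299.

18299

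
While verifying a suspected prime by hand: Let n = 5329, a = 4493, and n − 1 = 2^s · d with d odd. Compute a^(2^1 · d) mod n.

392

n − 1 = 5328 = 2^4 · 333, so s = 4 and d = 333.
x_0 = 4493^333 mod 5329 = 2107.
x_1 = 2107^2 mod 5329 = 392.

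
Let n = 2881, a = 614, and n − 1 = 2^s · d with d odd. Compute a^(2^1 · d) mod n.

494

n − 1 = 2880 = 2^6 · 45, so s = 6 and d = 45.
By repeated squaring, 614^45 ≡ 1814 (mod 2881).
x_0 = 1814.
x_1 = 1814^2 mod 2881 = 494.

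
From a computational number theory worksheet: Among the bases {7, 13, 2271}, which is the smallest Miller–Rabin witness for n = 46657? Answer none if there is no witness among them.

7

n − 1 = 46656 = 2^6 · 729, so s = 6 and d = 729.
Base 7: x_0 = 7^729 mod 46657 = 31858. x_0 is neither 1 nor 46656, so continue squaring. x_1 = 31858^2 mod 46657 = 2443. x_2 = 2443^2 mod 46657 = 42810. x_3 = 42810^2 mod 46657 = 9140. x_4 = 9140^2 mod 46657 = 23570. x_5 = 23570^2 mod 46657 = 1. x_5 = 1 but x_4 ≠ ±1, a nontrivial square root of 1 — 7 is a witness and 46657 is composite.
Base 13: x_0 = 13^729 mod 46657 = 35230. x_0 is neither 1 nor 46656, so continue squaring. x_1 = 35230^2 mod 46657 = 30043. x_2 = 30043^2 mod 46657 = 2184. x_3 = 2184^2 mod 46657 = 10842. x_4 = 10842^2 mod 46657 = 19981. x_5 = 19981^2 mod 46657 = 43069. Reached i = s−1 = 5 without hitting −1: 13 is a Miller–Rabin witness and 46657 is composite.
Base 2271: x_0 = 2271^729 mod 46657 = 18864. x_0 is neither 1 nor 46656, so continue squaring. x_1 = 18864^2 mod 46657 = 44214. x_2 = 44214^2 mod 46657 = 42810. x_3 = 42810^2 mod 46657 = 9140. x_4 = 9140^2 mod 46657 = 23570. x_5 = 23570^2 mod 46657 = 1. x_5 = 1 but x_4 ≠ ±1, a nontrivial square root of 1 — 2271 is a witness and 46657 is composite.
The smallest witness among the given bases is 7.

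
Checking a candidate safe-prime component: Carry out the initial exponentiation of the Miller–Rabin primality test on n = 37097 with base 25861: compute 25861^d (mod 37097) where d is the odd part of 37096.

34157

n − 1 = 37096 = 2^3 · 4637, so s = 3 and d = 4637.
25861^4637 mod 37097 = 34157.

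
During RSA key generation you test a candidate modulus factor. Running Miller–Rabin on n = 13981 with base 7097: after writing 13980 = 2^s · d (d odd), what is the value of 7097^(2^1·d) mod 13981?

n − 1 = 13980 = 2^2 · 3495, so s = 2 and d = 3495.
Repeated squaring mod 13981: 7097^1 ≡ 7097, 7097^2 ≡ 7847, 7097^4 ≡ 3085, 7097^8 ≡ 10145, 7097^16 ≡ 6884, 7097^32 ≡ 7847, 7097^64 ≡ 3085, 7097^128 ≡ 10145, 7097^256 ≡ 6884, 7097^512 ≡ 7847, 7097^1024 ≡ 3085, 7097^2048 ≡ 10145.
3495 = 2048 + 1024 + 256 + 128 + 32 + 4 + 2 + 1, so 7097^3495 ≡ 10145·3085·6884·10145·7847·3085·7847·7097 ≡ 13980 (mod 13981).
x_0 = 13980.
x_1 = 13980^2 mod 13981 = 1.

1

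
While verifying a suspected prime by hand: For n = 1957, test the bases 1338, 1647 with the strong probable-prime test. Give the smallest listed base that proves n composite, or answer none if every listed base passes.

n − 1 = 1956 = 2^2 · 489, so s = 2 and d = 489.
Base 1338: x_0 = 1338^489 mod 1957 = 1956. x_0 = 1956 ≡ −1, so 1338 is not a witness.
Base 1647: x_0 = 1647^489 mod 1957 = 411. x_0 is neither 1 nor 1956, so continue squaring. x_1 = 411^2 mod 1957 = 619. Reached i = s−1 = 1 without hitting −1: 1647 is a Miller–Rabin witness and 1957 is composite.
The smallest witness among the given bases is 1647.

1647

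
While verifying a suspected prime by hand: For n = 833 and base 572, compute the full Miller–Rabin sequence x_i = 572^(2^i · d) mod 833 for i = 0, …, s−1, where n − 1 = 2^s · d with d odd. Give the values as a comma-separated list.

n − 1 = 832 = 2^6 · 13, so s = 6 and d = 13.
x_0 = 572^13 mod 833 = 789.
x_1 = 789^2 mod 833 = 270.
x_2 = 270^2 mod 833 = 429.
x_3 = 429^2 mod 833 = 781.
x_4 = 781^2 mod 833 = 205.
x_5 = 205^2 mod 833 = 375.

789, 270, 429, 781, 205, 375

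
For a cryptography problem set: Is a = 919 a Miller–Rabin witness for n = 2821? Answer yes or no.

n − 1 = 2820 = 2^2 · 705, so s = 2 and d = 705.
x_0 = 919^705 mod 2821 = 1.
x_0 = 1, so 919 is not a witness.

no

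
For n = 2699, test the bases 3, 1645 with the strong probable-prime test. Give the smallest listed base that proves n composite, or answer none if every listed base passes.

n − 1 = 2698 = 2^1 · 1349, so s = 1 and d = 1349.
Base 3: x_0 = 3^1349 mod 2699 = 1. x_0 = 1, so 3 is not a witness.
Base 1645: x_0 = 1645^1349 mod 2699 = 2698. x_0 = 2698 ≡ −1, so 1645 is not a witness.
No listed base is a witness for 2699.

none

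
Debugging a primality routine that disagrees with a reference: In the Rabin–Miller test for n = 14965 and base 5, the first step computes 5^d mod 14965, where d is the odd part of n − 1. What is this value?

n − 1 = 14964 = 2^2 · 3741, so s = 2 and d = 3741.
Repeated squaring mod 14965: 5^1 ≡ 5, 5^2 ≡ 25, 5^4 ≡ 625, 5^8 ≡ 1535, 5^16 ≡ 6720, 5^32 ≡ 8995, 5^64 ≡ 9235, 5^128 ≡ 14655, 5^256 ≡ 6310, 5^512 ≡ 9200, 5^1024 ≡ 12925, 5^2048 ≡ 1330.
3741 = 2048 + 1024 + 512 + 128 + 16 + 8 + 4 + 1, so 5^3741 ≡ 1330·12925·9200·14655·6720·1535·625·5 ≡ 10870 (mod 14965).

10870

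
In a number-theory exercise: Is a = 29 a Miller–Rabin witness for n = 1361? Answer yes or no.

n − 1 = 1360 = 2^4 · 85, so s = 4 and d = 85.
x_0 = 29^85 mod 1361 = 1253.
x_0 is neither 1 nor 1360, so continue squaring.
x_1 = 1253^2 mod 1361 = 776.
x_2 = 776^2 mod 1361 = 614.
x_3 = 614^2 mod 1361 = 1360.
x_3 ≡ −1, so 29 is not a witness.

no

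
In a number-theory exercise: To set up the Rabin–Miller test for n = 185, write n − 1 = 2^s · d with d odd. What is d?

Halving: 184 → 92 → 46 → 23; 23 is odd.
So 184 = 2^3 · 23.

23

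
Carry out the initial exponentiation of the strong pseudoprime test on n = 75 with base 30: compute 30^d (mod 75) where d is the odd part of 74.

n − 1 = 74 = 2^1 · 37, so s = 1 and d = 37.
30^37 mod 75 = 0.

0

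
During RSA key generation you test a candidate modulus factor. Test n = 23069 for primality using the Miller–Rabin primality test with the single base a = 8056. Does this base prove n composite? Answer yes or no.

yes

n − 1 = 23068 = 2^2 · 5767, so s = 2 and d = 5767.
By repeated squaring, 8056^5767 ≡ 12843 (mod 23069).
x_0 = 8056^5767 mod 23069 = 12843.
x_0 is neither 1 nor 23068, so continue squaring.
x_1 = 12843^2 mod 23069 = 22368.
Reached i = s−1 = 1 without hitting −1: 8056 is a Miller–Rabin witness and 23069 is composite.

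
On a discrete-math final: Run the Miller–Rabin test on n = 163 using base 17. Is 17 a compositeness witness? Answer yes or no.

n − 1 = 162 = 2^1 · 81, so s = 1 and d = 81.
Repeated squaring mod 163: 17^1 ≡ 17, 17^2 ≡ 126, 17^4 ≡ 65, 17^8 ≡ 150, 17^16 ≡ 6, 17^32 ≡ 36, 17^64 ≡ 155.
81 = 64 + 16 + 1, so 17^81 ≡ 155·6·17 ≡ 162 (mod 163).
x_0 = 17^81 mod 163 = 162.
x_0 = 162 ≡ −1, so 17 is not a witness.

no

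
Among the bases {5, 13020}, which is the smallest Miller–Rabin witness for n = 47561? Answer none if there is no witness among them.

n − 1 = 47560 = 2^3 · 5945, so s = 3 and d = 5945.
Base 5: x_0 = 5^5945 mod 47561 = 8697. x_0 is neither 1 nor 47560, so continue squaring. x_1 = 8697^2 mod 47561 = 15819. x_2 = 15819^2 mod 47561 = 22340. Reached i = s−1 = 2 without hitting −1: 5 is a Miller–Rabin witness and 47561 is composite.
Base 13020: x_0 = 13020^5945 mod 47561 = 43854. x_0 is neither 1 nor 47560, so continue squaring. x_1 = 43854^2 mod 47561 = 44281. x_2 = 44281^2 mod 47561 = 9614. Reached i = s−1 = 2 without hitting −1: 13020 is a Miller–Rabin witness and 47561 is composite.
The smallest witness among the given bases is 5.

5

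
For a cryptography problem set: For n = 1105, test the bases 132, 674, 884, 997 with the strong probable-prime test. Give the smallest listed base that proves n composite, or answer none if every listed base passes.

674

n − 1 = 1104 = 2^4 · 69, so s = 4 and d = 69.
Base 132: x_0 = 132^69 mod 1105 = 642. x_0 is neither 1 nor 1104, so continue squaring. x_1 = 642^2 mod 1105 = 1104. x_1 ≡ −1, so 132 is not a witness.
Base 674: x_0 = 674^69 mod 1105 = 554. x_0 is neither 1 nor 1104, so continue squaring. x_1 = 554^2 mod 1105 = 831. x_2 = 831^2 mod 1105 = 1041. x_3 = 1041^2 mod 1105 = 781. Reached i = s−1 = 3 without hitting −1: 674 is a Miller–Rabin witness and 1105 is composite.
Base 884: x_0 = 884^69 mod 1105 = 884. x_0 is neither 1 nor 1104, so continue squaring. x_1 = 884^2 mod 1105 = 221. x_2 = 221^2 mod 1105 = 221. x_3 = 221^2 mod 1105 = 221. Reached i = s−1 = 3 without hitting −1: 884 is a Miller–Rabin witness and 1105 is composite.
Base 997: x_0 = 997^69 mod 1105 = 27. x_0 is neither 1 nor 1104, so continue squaring. x_1 = 27^2 mod 1105 = 729. x_2 = 729^2 mod 1105 = 1041. x_3 = 1041^2 mod 1105 = 781. Reached i = s−1 = 3 without hitting −1: 997 is a Miller–Rabin witness and 1105 is composite.
The smallest witness among the given bases is 674.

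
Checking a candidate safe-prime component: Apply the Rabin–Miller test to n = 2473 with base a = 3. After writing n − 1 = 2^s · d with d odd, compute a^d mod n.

n − 1 = 2472 = 2^3 · 309, so s = 3 and d = 309.
3^309 mod 2473 = 2472.

2472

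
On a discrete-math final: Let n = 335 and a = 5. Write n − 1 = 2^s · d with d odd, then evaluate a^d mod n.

n − 1 = 334 = 2^1 · 167, so s = 1 and d = 167.
Repeated squaring mod 335: 5^1 ≡ 5, 5^2 ≡ 25, 5^4 ≡ 290, 5^8 ≡ 15, 5^16 ≡ 225, 5^32 ≡ 40, 5^64 ≡ 260, 5^128 ≡ 265.
167 = 128 + 32 + 4 + 2 + 1, so 5^167 ≡ 265·40·290·25·5 ≡ 310 (mod 335).

310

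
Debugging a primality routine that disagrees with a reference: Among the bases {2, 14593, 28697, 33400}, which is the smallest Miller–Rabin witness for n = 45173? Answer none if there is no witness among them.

2

n − 1 = 45172 = 2^2 · 11293, so s = 2 and d = 11293.
Base 2: x_0 = 2^11293 mod 45173 = 42316. x_0 is neither 1 nor 45172, so continue squaring. x_1 = 42316^2 mod 45173 = 31309. Reached i = s−1 = 1 without hitting −1: 2 is a Miller–Rabin witness and 45173 is composite.
Base 14593: x_0 = 14593^11293 mod 45173 = 15423. x_0 is neither 1 nor 45172, so continue squaring. x_1 = 15423^2 mod 45173 = 33084. Reached i = s−1 = 1 without hitting −1: 14593 is a Miller–Rabin witness and 45173 is composite.
Base 28697: x_0 = 28697^11293 mod 45173 = 19874. x_0 is neither 1 nor 45172, so continue squaring. x_1 = 19874^2 mod 45173 = 28337. Reached i = s−1 = 1 without hitting −1: 28697 is a Miller–Rabin witness and 45173 is composite.
Base 33400: x_0 = 33400^11293 mod 45173 = 28089. x_0 is neither 1 nor 45172, so continue squaring. x_1 = 28089^2 mod 45173 = 303. Reached i = s−1 = 1 without hitting −1: 33400 is a Miller–Rabin witness and 45173 is composite.
The smallest witness among the given bases is 2.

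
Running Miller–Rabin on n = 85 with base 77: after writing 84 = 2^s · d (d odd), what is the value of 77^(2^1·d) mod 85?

n − 1 = 84 = 2^2 · 21, so s = 2 and d = 21.
x_0 = 77^21 mod 85 = 42.
x_1 = 42^2 mod 85 = 64.

64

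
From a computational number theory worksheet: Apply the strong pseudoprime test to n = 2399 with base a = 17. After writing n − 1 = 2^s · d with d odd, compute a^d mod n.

n − 1 = 2398 = 2^1 · 1199, so s = 1 and d = 1199.
17^1199 mod 2399 = 1.

1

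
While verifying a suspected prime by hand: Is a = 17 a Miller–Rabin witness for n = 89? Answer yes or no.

n − 1 = 88 = 2^3 · 11, so s = 3 and d = 11.
Repeated squaring mod 89: 17^1 ≡ 17, 17^2 ≡ 22, 17^4 ≡ 39, 17^8 ≡ 8.
11 = 8 + 2 + 1, so 17^11 ≡ 8·22·17 ≡ 55 (mod 89).
x_0 = 17^11 mod 89 = 55.
x_0 is neither 1 nor 88, so continue squaring.
x_1 = 55^2 mod 89 = 88.
x_1 ≡ −1, so 17 is not a witness.

no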